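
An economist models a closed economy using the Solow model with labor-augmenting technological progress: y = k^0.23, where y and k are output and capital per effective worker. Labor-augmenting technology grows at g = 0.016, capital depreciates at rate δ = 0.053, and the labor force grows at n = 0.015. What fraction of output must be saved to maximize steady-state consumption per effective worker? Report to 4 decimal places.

s_gold = 0.2300

Break-even investment rate: n + g + δ = 0.015 + 0.016 + 0.053 = 0.084.
At the golden rule MPK = n+g+δ, and in any Cobb-Douglas steady state s = (n+g+δ)·k/y = MPK·k/y = capital's share 0.23.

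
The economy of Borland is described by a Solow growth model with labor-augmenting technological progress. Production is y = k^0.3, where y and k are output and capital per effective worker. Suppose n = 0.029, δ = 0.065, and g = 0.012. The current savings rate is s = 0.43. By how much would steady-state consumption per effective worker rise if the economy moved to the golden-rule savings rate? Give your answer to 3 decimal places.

The effective depreciation rate is n + g + δ = 0.029 + 0.012 + 0.065 = 0.106.
Current steady state (s = 0.43): k* = (0.43/0.106)^(1/0.7) ≈ 7.3927, y* = 7.3927^0.3 ≈ 1.8224, c* = (1−0.43)·1.8224 ≈ 1.0388.
At the golden rule the marginal product of capital equals n+g+δ: 0.3·k^(0.3−1) = 0.106. Solving, k_gold = (0.3/0.106)^(1/0.7) ≈ 4.4203.
y_gold = 4.4203^0.3 ≈ 1.5618, c_gold = y_gold − 0.106·k_gold ≈ 1.0933.
Gain: Δc = 1.0933 − 1.0388 ≈ 0.0545.

Δc ≈ 0.055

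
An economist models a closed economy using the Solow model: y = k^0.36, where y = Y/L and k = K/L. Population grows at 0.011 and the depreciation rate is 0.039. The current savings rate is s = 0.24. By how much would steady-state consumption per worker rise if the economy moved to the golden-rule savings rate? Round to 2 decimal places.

Break-even investment rate: n + δ = 0.011 + 0.039 = 0.05.
Current steady state (s = 0.24): k* = (0.24/0.05)^(1/0.64) ≈ 11.5995, y* = 11.5995^0.36 ≈ 2.4166, c* = (1−0.24)·2.4166 ≈ 1.8366.
Golden rule sets MPK = n+δ: 0.36·k^(0.36−1) = 0.05, so k_gold = (0.36/0.05)^(1/0.64) ≈ 21.8566.
y_gold = 21.8566^0.36 ≈ 3.0356, c_gold = y_gold − 0.05·k_gold ≈ 1.9428.
Gain: Δc = 1.9428 − 1.8366 ≈ 0.1062.

Δc ≈ 0.11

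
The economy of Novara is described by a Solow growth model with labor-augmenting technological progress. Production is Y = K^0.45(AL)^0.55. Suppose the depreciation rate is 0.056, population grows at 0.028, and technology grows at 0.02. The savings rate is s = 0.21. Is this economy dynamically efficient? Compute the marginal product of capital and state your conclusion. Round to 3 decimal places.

dynamically efficient; MPK ≈ 0.223

Capital per effective worker breaks even when investment replaces (n + g + δ)·k; here n + g + δ = 0.104.
Steady-state k*: s·k^0.45 = 0.104·k gives k* = (0.21/0.104)^(1/0.55) ≈ 3.5883.
MPK = 0.45·3.5883^(-0.55) ≈ 0.2229.
MPK > n+g+δ = 0.104, so the economy is dynamically efficient (under-saving).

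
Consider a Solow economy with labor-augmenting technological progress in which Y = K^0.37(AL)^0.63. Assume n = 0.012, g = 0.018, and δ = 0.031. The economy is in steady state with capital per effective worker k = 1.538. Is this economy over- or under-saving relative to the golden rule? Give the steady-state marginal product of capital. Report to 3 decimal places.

Capital per effective worker breaks even when investment replaces (n + g + δ)·k; here n + g + δ = 0.061.
MPK = 0.37·k^(0.37−1) = 0.37·1.538^(-0.63) ≈ 0.2821.
MPK > 0.061, so the economy is dynamically efficient (under-saving).

under-saving; MPK ≈ 0.282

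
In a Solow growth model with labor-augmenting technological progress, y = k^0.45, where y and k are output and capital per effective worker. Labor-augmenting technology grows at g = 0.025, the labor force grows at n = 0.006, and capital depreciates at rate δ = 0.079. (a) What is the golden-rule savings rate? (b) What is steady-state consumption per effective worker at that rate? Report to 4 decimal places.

(a) s_gold = 0.4500; (b) c_gold ≈ 1.7416

Capital per effective worker breaks even when investment replaces (n + g + δ)·k; here n + g + δ = 0.11.
For Cobb-Douglas, s_gold equals capital's share: s_gold = 0.45.
At the golden rule the marginal product of capital equals n+g+δ: 0.45·k^(0.45−1) = 0.11. Solving, k_gold = (0.45/0.11)^(1/0.55) ≈ 12.9539.
y_gold = 12.9539^0.45 ≈ 3.1665; c_gold = (1−0.45)·y_gold ≈ 1.7416.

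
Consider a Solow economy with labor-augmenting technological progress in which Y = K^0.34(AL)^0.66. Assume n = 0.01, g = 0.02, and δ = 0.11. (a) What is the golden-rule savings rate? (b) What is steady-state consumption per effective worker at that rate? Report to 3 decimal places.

(a) s_gold = 0.340; (b) c_gold ≈ 1.042

n + g + δ = 0.01 + 0.02 + 0.11 = 0.14.
For Cobb-Douglas, s_gold equals capital's share: s_gold = 0.34.
Setting f'(k) = n+g+δ gives 0.34·k^(0.34−1) = 0.14, hence k_gold = (0.34/0.14)^(1/0.66) ≈ 3.8359.
y_gold = 3.8359^0.34 ≈ 1.5795; c_gold = (1−0.34)·y_gold ≈ 1.0425.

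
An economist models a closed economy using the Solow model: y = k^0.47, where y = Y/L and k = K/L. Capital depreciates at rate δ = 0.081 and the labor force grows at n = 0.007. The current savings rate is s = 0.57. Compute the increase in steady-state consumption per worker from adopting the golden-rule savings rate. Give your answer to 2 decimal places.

The effective depreciation rate is n + δ = 0.007 + 0.081 = 0.088.
Current steady state (s = 0.57): k* = (0.57/0.088)^(1/0.53) ≈ 33.9569, y* = 33.9569^0.47 ≈ 5.2425, c* = (1−0.57)·5.2425 ≈ 2.2543.
At the golden rule the marginal product of capital equals n+δ: 0.47·k^(0.47−1) = 0.088. Solving, k_gold = (0.47/0.088)^(1/0.53) ≈ 23.5971.
y_gold = 23.5971^0.47 ≈ 4.4182, c_gold = y_gold − 0.088·k_gold ≈ 2.3416.
Gain: Δc = 2.3416 − 2.2543 ≈ 0.0874.

Δc ≈ 0.09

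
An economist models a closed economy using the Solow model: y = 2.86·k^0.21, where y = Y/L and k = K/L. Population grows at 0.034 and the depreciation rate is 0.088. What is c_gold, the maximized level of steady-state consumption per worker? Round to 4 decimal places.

c_gold ≈ 3.4515

Break-even investment rate: n + δ = 0.034 + 0.088 = 0.122.
At the golden rule the marginal product of capital equals n+δ: 0.21·2.86·k^(0.21−1) = 0.122. Solving, k_gold = (0.21·2.86/0.122)^(1/0.79) ≈ 7.5203.
y_gold = 2.86·7.5203^0.21 ≈ 4.3689.
c_gold = y_gold − (n+δ)·k_gold = 4.3689 − 0.122·7.5203 ≈ 3.4515.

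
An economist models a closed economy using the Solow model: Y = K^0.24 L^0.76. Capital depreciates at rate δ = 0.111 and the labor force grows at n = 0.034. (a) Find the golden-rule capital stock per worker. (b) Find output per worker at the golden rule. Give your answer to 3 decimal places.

(a) k_gold ≈ 1.941; (b) y_gold ≈ 1.172

Break-even investment rate: n + δ = 0.034 + 0.111 = 0.145.
Maximizing c = f(k) − (n+δ)·k gives f'(k) = n+δ, i.e. 0.24·k^(0.24−1) = 0.145, so k_gold = (0.24/0.145)^(1/0.76) ≈ 1.9407.
y_gold = 1.9407^0.24 ≈ 1.1725.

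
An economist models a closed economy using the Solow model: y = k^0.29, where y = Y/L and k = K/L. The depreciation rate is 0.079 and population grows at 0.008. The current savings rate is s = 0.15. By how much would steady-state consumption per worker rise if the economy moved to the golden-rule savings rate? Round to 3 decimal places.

Break-even investment rate: n + δ = 0.008 + 0.079 = 0.087.
Current steady state (s = 0.15): k* = (0.15/0.087)^(1/0.71) ≈ 2.1538, y* = 2.1538^0.29 ≈ 1.2492, c* = (1−0.15)·1.2492 ≈ 1.0618.
Setting f'(k) = n+δ gives 0.29·k^(0.29−1) = 0.087, hence k_gold = (0.29/0.087)^(1/0.71) ≈ 5.4507.
y_gold = 5.4507^0.29 ≈ 1.6352, c_gold = y_gold − 0.087·k_gold ≈ 1.1610.
Gain: Δc = 1.1610 − 1.0618 ≈ 0.0992.

Δc ≈ 0.099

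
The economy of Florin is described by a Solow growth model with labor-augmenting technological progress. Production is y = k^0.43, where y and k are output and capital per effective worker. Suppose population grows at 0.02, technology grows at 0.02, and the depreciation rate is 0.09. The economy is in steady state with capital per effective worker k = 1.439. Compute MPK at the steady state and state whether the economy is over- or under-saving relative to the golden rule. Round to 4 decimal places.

Capital per effective worker breaks even when investment replaces (n + g + δ)·k; here n + g + δ = 0.13.
MPK = 0.43·k^(0.43−1) = 0.43·1.439^(-0.57) ≈ 0.3494.
MPK > 0.13, so the economy is dynamically efficient (under-saving).

under-saving; MPK ≈ 0.3494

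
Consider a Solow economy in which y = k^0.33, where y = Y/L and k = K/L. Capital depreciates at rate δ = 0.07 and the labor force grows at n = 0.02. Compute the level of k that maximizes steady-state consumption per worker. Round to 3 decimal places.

k_gold ≈ 6.953

The effective depreciation rate is n + δ = 0.02 + 0.07 = 0.09.
Setting f'(k) = n+δ gives 0.33·k^(0.33−1) = 0.09, hence k_gold = (0.33/0.09)^(1/0.67) ≈ 6.9534.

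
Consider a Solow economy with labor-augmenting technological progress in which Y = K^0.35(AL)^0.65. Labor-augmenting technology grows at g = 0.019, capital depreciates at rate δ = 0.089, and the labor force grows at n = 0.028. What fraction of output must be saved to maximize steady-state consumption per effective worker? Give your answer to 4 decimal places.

n + g + δ = 0.028 + 0.019 + 0.089 = 0.136.
At the golden rule MPK = n+g+δ, and in any Cobb-Douglas steady state s = (n+g+δ)·k/y = MPK·k/y = capital's share 0.35.

s_gold = 0.3500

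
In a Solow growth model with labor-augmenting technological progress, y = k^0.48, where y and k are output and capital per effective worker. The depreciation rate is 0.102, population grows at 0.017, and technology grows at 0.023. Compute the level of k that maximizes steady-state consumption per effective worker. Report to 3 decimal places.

k_gold ≈ 10.404

Break-even investment rate: n + g + δ = 0.017 + 0.023 + 0.102 = 0.142.
Setting f'(k) = n+g+δ gives 0.48·k^(0.48−1) = 0.142, hence k_gold = (0.48/0.142)^(1/0.52) ≈ 10.4044.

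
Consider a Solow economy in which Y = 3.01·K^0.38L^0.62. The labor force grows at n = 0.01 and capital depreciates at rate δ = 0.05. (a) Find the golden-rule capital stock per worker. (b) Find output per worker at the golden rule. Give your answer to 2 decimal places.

n + δ = 0.01 + 0.05 = 0.06.
Setting f'(k) = n+δ gives 0.38·3.01·k^(0.38−1) = 0.06, hence k_gold = (0.38·3.01/0.06)^(1/0.62) ≈ 116.1012.
y_gold = 3.01·116.1012^0.38 ≈ 18.3318.

(a) k_gold ≈ 116.10; (b) y_gold ≈ 18.33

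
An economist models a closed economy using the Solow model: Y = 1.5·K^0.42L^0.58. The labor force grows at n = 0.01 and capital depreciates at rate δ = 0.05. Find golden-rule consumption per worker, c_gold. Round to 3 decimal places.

Capital per worker breaks even when investment replaces (n + δ)·k; here n + δ = 0.06.
Setting f'(k) = n+δ gives 0.42·1.5·k^(0.42−1) = 0.06, hence k_gold = (0.42·1.5/0.06)^(1/0.58) ≈ 57.6330.
y_gold = 1.5·57.6330^0.42 ≈ 8.2333.
c_gold = y_gold − (n+δ)·k_gold = 8.2333 − 0.06·57.6330 ≈ 4.7753.

c_gold ≈ 4.775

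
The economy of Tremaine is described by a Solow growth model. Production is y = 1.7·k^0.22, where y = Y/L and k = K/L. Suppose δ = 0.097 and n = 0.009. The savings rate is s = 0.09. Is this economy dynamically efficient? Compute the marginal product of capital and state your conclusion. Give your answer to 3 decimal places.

The effective depreciation rate is n + δ = 0.009 + 0.097 = 0.106.
Steady-state k*: s·A·k^0.22 = 0.106·k gives k* = (0.09·1.7/0.106)^(1/0.78) ≈ 1.6008.
MPK = 0.22·1.7·1.6008^(-0.78) ≈ 0.2591.
MPK > n+δ = 0.106, so the economy is dynamically efficient (under-saving).

dynamically efficient; MPK ≈ 0.259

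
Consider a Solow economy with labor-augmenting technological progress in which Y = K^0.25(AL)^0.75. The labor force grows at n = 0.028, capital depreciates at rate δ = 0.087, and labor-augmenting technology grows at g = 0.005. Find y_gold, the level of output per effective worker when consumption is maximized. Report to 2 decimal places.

y_gold ≈ 1.28

Break-even investment rate: n + g + δ = 0.028 + 0.005 + 0.087 = 0.12.
Maximizing c = f(k) − (n+g+δ)·k gives f'(k) = n+g+δ, i.e. 0.25·k^(0.25−1) = 0.12, so k_gold = (0.25/0.12)^(1/0.75) ≈ 2.6608.
Output: y_gold = k_gold^0.25 = 2.6608^0.25 ≈ 1.2772.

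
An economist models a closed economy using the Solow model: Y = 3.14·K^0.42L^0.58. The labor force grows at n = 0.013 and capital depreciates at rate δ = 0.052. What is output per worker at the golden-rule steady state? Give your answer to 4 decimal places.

y_gold ≈ 27.7696

Break-even investment rate: n + δ = 0.013 + 0.052 = 0.065.
Golden rule sets MPK = n+δ: 0.42·3.14·k^(0.42−1) = 0.065, so k_gold = (0.42·3.14/0.065)^(1/0.58) ≈ 179.4346.
Output: y_gold = 3.14·k_gold^0.42 = 3.14·179.4346^0.42 ≈ 27.7696.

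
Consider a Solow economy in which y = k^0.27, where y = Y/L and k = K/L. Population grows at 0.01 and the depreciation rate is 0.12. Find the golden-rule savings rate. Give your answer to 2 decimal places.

s_gold = 0.27

The effective depreciation rate is n + δ = 0.01 + 0.12 = 0.13.
At the golden rule MPK = n+δ, and in any Cobb-Douglas steady state s = (n+δ)·k/y = MPK·k/y = capital's share 0.27.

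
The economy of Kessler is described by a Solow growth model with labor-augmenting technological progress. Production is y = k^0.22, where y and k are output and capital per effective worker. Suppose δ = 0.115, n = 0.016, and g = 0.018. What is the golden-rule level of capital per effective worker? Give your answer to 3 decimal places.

n + g + δ = 0.016 + 0.018 + 0.115 = 0.149.
Golden rule sets MPK = n+g+δ: 0.22·k^(0.22−1) = 0.149, so k_gold = (0.22/0.149)^(1/0.78) ≈ 1.6480.

k_gold ≈ 1.648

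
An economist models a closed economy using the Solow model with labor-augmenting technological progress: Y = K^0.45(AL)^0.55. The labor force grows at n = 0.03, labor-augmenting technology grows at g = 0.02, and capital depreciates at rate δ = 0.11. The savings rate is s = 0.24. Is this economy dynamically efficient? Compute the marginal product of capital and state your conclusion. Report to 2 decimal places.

dynamically efficient; MPK ≈ 0.30

Break-even investment rate: n + g + δ = 0.03 + 0.02 + 0.11 = 0.16.
Steady-state k*: s·k^0.45 = 0.16·k gives k* = (0.24/0.16)^(1/0.55) ≈ 2.0901.
MPK = 0.45·2.0901^(-0.55) ≈ 0.3000.
MPK > n+g+δ = 0.16, so the economy is dynamically efficient (under-saving).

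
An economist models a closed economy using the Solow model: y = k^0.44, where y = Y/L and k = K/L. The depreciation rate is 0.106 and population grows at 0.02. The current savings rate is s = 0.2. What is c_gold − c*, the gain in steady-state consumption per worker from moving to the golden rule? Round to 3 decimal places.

Capital per worker breaks even when investment replaces (n + δ)·k; here n + δ = 0.126.
Current steady state (s = 0.2): k* = (0.2/0.126)^(1/0.56) ≈ 2.2820, y* = 2.2820^0.44 ≈ 1.4377, c* = (1−0.2)·1.4377 ≈ 1.1501.
Setting f'(k) = n+δ gives 0.44·k^(0.44−1) = 0.126, hence k_gold = (0.44/0.126)^(1/0.56) ≈ 9.3280.
y_gold = 9.3280^0.44 ≈ 2.6712, c_gold = y_gold − 0.126·k_gold ≈ 1.4959.
Gain: Δc = 1.4959 − 1.1501 ≈ 0.3457.

Δc ≈ 0.346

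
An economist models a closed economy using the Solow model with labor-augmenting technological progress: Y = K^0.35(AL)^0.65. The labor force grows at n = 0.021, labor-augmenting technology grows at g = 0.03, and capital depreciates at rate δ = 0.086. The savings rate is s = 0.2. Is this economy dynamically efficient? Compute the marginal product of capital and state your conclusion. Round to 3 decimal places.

The effective depreciation rate is n + g + δ = 0.021 + 0.03 + 0.086 = 0.137.
Steady-state k*: s·k^0.35 = 0.137·k gives k* = (0.2/0.137)^(1/0.65) ≈ 1.7897.
MPK = 0.35·1.7897^(-0.65) ≈ 0.2397.
MPK > n+g+δ = 0.137, so the economy is dynamically efficient (under-saving).

dynamically efficient; MPK ≈ 0.240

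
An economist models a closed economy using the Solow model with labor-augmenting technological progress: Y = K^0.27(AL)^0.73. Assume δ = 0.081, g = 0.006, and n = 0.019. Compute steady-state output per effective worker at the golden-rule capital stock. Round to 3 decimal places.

Capital per effective worker breaks even when investment replaces (n + g + δ)·k; here n + g + δ = 0.106.
Setting f'(k) = n+g+δ gives 0.27·k^(0.27−1) = 0.106, hence k_gold = (0.27/0.106)^(1/0.73) ≈ 3.5995.
Output: y_gold = k_gold^0.27 = 3.5995^0.27 ≈ 1.4131.

y_gold ≈ 1.413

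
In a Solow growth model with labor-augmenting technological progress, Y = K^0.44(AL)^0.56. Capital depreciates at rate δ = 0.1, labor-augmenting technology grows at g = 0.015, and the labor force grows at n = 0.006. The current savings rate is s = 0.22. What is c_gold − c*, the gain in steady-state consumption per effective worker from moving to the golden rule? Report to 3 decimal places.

Δc ≈ 0.297

Capital per effective worker breaks even when investment replaces (n + g + δ)·k; here n + g + δ = 0.121.
Current steady state (s = 0.22): k* = (0.22/0.121)^(1/0.56) ≈ 2.9083, y* = 2.9083^0.44 ≈ 1.5996, c* = (1−0.22)·1.5996 ≈ 1.2477.
Maximizing c = f(k) − (n+g+δ)·k gives f'(k) = n+g+δ, i.e. 0.44·k^(0.44−1) = 0.121, so k_gold = (0.44/0.121)^(1/0.56) ≈ 10.0275.
y_gold = 10.0275^0.44 ≈ 2.7576, c_gold = y_gold − 0.121·k_gold ≈ 1.5442.
Gain: Δc = 1.5442 − 1.2477 ≈ 0.2966.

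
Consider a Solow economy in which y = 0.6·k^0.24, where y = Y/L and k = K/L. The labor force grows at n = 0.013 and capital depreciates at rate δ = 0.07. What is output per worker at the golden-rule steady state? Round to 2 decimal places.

y_gold ≈ 0.71

The effective depreciation rate is n + δ = 0.013 + 0.07 = 0.083.
Golden rule sets MPK = n+δ: 0.24·0.6·k^(0.24−1) = 0.083, so k_gold = (0.24·0.6/0.083)^(1/0.76) ≈ 2.0647.
Output: y_gold = 0.6·k_gold^0.24 = 0.6·2.0647^0.24 ≈ 0.7140.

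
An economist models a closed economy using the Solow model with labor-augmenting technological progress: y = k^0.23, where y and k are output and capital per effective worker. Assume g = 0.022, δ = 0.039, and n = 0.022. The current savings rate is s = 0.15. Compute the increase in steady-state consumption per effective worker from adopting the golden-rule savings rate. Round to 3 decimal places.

Capital per effective worker breaks even when investment replaces (n + g + δ)·k; here n + g + δ = 0.083.
Current steady state (s = 0.15): k* = (0.15/0.083)^(1/0.77) ≈ 2.1567, y* = 2.1567^0.23 ≈ 1.1934, c* = (1−0.15)·1.1934 ≈ 1.0144.
Maximizing c = f(k) − (n+g+δ)·k gives f'(k) = n+g+δ, i.e. 0.23·k^(0.23−1) = 0.083, so k_gold = (0.23/0.083)^(1/0.77) ≈ 3.7572.
y_gold = 3.7572^0.23 ≈ 1.3559, c_gold = y_gold − 0.083·k_gold ≈ 1.0440.
Gain: Δc = 1.0440 − 1.0144 ≈ 0.0297.

Δc ≈ 0.030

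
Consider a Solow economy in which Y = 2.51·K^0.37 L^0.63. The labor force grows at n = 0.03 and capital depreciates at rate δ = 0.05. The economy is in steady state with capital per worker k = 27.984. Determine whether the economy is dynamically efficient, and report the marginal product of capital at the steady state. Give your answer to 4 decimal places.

dynamically efficient; MPK ≈ 0.1138

Capital per worker breaks even when investment replaces (n + δ)·k; here n + δ = 0.08.
MPK = 0.37·2.51·k^(0.37−1) = 0.37·2.51·27.984^(-0.63) ≈ 0.1138.
MPK > 0.08, so the economy is dynamically efficient (under-saving).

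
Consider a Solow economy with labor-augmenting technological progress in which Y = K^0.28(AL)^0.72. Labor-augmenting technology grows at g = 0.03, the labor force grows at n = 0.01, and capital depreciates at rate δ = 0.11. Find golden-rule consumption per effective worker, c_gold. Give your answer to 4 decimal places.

c_gold ≈ 0.9178

The effective depreciation rate is n + g + δ = 0.01 + 0.03 + 0.11 = 0.15.
Maximizing c = f(k) − (n+g+δ)·k gives f'(k) = n+g+δ, i.e. 0.28·k^(0.28−1) = 0.15, so k_gold = (0.28/0.15)^(1/0.72) ≈ 2.3795.
y_gold = 2.3795^0.28 ≈ 1.2747.
c_gold = y_gold − (n+g+δ)·k_gold = 1.2747 − 0.15·2.3795 ≈ 0.9178.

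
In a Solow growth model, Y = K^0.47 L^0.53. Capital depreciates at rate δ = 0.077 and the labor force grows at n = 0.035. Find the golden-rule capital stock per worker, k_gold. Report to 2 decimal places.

The effective depreciation rate is n + δ = 0.035 + 0.077 = 0.112.
At the golden rule the marginal product of capital equals n+δ: 0.47·k^(0.47−1) = 0.112. Solving, k_gold = (0.47/0.112)^(1/0.53) ≈ 14.9708.

k_gold ≈ 14.97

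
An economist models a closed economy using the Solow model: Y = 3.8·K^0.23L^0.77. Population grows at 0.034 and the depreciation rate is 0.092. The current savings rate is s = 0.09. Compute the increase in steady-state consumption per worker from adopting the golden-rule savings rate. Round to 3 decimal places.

Δc ≈ 0.559

n + δ = 0.034 + 0.092 = 0.126.
Current steady state (s = 0.09): k* = (0.09·3.8/0.126)^(1/0.77) ≈ 3.6575, y* = 3.8·3.6575^0.23 ≈ 5.1206, c* = (1−0.09)·5.1206 ≈ 4.6597.
Setting f'(k) = n+δ gives 0.23·3.8·k^(0.23−1) = 0.126, hence k_gold = (0.23·3.8/0.126)^(1/0.77) ≈ 12.3706.
y_gold = 3.8·12.3706^0.23 ≈ 6.7769, c_gold = y_gold − 0.126·k_gold ≈ 5.2182.
Gain: Δc = 5.2182 − 4.6597 ≈ 0.5585.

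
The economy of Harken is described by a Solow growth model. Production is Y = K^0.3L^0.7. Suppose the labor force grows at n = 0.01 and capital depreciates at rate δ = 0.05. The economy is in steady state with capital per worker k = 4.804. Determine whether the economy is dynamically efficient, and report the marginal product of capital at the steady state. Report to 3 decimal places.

dynamically efficient; MPK ≈ 0.100

The effective depreciation rate is n + δ = 0.01 + 0.05 = 0.06.
MPK = 0.3·k^(0.3−1) = 0.3·4.804^(-0.7) ≈ 0.1000.
MPK > 0.06, so the economy is dynamically efficient (under-saving).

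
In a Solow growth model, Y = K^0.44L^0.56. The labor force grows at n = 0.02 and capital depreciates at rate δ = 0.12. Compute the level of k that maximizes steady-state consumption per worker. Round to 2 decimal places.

k_gold ≈ 7.73

The effective depreciation rate is n + δ = 0.02 + 0.12 = 0.14.
At the golden rule the marginal product of capital equals n+δ: 0.44·k^(0.44−1) = 0.14. Solving, k_gold = (0.44/0.14)^(1/0.56) ≈ 7.7282.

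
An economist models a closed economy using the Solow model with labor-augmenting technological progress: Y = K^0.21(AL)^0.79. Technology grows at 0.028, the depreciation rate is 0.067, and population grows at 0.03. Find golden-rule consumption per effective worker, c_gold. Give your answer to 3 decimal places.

Capital per effective worker breaks even when investment replaces (n + g + δ)·k; here n + g + δ = 0.125.
Golden rule sets MPK = n+g+δ: 0.21·k^(0.21−1) = 0.125, so k_gold = (0.21/0.125)^(1/0.79) ≈ 1.9284.
y_gold = 1.9284^0.21 ≈ 1.1479.
c_gold = y_gold − (n+g+δ)·k_gold = 1.1479 − 0.125·1.9284 ≈ 0.9068.

c_gold ≈ 0.907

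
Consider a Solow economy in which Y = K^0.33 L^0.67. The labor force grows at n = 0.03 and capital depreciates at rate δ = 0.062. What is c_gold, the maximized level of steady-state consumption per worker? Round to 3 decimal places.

Capital per worker breaks even when investment replaces (n + δ)·k; here n + δ = 0.092.
Maximizing c = f(k) − (n+δ)·k gives f'(k) = n+δ, i.e. 0.33·k^(0.33−1) = 0.092, so k_gold = (0.33/0.092)^(1/0.67) ≈ 6.7290.
y_gold = 6.7290^0.33 ≈ 1.8760.
c_gold = y_gold − (n+δ)·k_gold = 1.8760 − 0.092·6.7290 ≈ 1.2569.

c_gold ≈ 1.257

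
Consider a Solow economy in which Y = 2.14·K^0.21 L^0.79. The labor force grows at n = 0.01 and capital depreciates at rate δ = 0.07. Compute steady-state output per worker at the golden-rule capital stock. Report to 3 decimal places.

Break-even investment rate: n + δ = 0.01 + 0.07 = 0.08.
At the golden rule the marginal product of capital equals n+δ: 0.21·2.14·k^(0.21−1) = 0.08. Solving, k_gold = (0.21·2.14/0.08)^(1/0.79) ≈ 8.8877.
Output: y_gold = 2.14·k_gold^0.21 = 2.14·8.8877^0.21 ≈ 3.3858.

y_gold ≈ 3.386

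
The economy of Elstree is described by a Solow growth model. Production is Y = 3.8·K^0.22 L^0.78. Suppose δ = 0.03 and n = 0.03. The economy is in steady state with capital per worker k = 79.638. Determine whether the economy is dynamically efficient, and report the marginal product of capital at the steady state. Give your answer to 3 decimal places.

dynamically inefficient; MPK ≈ 0.027

n + δ = 0.03 + 0.03 = 0.06.
MPK = 0.22·3.8·k^(0.22−1) = 0.22·3.8·79.638^(-0.78) ≈ 0.0275.
MPK < 0.06, so the economy is dynamically inefficient (over-saving).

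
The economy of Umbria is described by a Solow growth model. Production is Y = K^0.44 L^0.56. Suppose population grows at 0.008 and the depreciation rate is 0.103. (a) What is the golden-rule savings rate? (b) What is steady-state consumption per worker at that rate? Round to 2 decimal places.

(a) s_gold = 0.44; (b) c_gold ≈ 1.65

Break-even investment rate: n + δ = 0.008 + 0.103 = 0.111.
For Cobb-Douglas, s_gold equals capital's share: s_gold = 0.44.
Setting f'(k) = n+δ gives 0.44·k^(0.44−1) = 0.111, hence k_gold = (0.44/0.111)^(1/0.56) ≈ 11.6974.
y_gold = 11.6974^0.44 ≈ 2.9509; c_gold = (1−0.44)·y_gold ≈ 1.6525.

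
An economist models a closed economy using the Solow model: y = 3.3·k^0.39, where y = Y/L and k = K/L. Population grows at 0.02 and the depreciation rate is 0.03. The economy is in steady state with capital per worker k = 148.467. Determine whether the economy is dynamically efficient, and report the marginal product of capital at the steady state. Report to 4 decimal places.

dynamically efficient; MPK ≈ 0.0609

n + δ = 0.02 + 0.03 = 0.05.
MPK = 0.39·3.3·k^(0.39−1) = 0.39·3.3·148.467^(-0.61) ≈ 0.0609.
MPK > 0.05, so the economy is dynamically efficient (under-saving).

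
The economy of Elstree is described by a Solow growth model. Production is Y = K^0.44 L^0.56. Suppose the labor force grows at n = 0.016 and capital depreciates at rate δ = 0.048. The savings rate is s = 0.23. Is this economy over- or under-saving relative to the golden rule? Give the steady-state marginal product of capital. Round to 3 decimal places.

Capital per worker breaks even when investment replaces (n + δ)·k; here n + δ = 0.064.
Steady-state k*: s·k^0.44 = 0.064·k gives k* = (0.23/0.064)^(1/0.56) ≈ 9.8186.
MPK = 0.44·9.8186^(-0.56) ≈ 0.1224.
MPK > n+δ = 0.064, so the economy is dynamically efficient (under-saving).

under-saving; MPK ≈ 0.122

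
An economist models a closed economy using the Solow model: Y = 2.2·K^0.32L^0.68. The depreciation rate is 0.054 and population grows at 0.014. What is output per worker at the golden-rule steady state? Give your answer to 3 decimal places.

Break-even investment rate: n + δ = 0.014 + 0.054 = 0.068.
Setting f'(k) = n+δ gives 0.32·2.2·k^(0.32−1) = 0.068, hence k_gold = (0.32·2.2/0.068)^(1/0.68) ≈ 31.0986.
Output: y_gold = 2.2·k_gold^0.32 = 2.2·31.0986^0.32 ≈ 6.6085.

y_gold ≈ 6.608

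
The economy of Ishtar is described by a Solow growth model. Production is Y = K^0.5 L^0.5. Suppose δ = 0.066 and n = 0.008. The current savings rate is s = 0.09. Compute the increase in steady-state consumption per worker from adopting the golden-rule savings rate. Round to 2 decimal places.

Capital per worker breaks even when investment replaces (n + δ)·k; here n + δ = 0.074.
Current steady state (s = 0.09): k* = (0.09/0.074)^(1/0.5) ≈ 1.4792, y* = 1.4792^0.5 ≈ 1.2162, c* = (1−0.09)·1.2162 ≈ 1.1068.
At the golden rule the marginal product of capital equals n+δ: 0.5·k^(0.5−1) = 0.074. Solving, k_gold = (0.5/0.074)^(1/0.5) ≈ 45.6538.
y_gold = 45.6538^0.5 ≈ 6.7568, c_gold = y_gold − 0.074·k_gold ≈ 3.3784.
Gain: Δc = 3.3784 − 1.1068 ≈ 2.2716.

Δc ≈ 2.27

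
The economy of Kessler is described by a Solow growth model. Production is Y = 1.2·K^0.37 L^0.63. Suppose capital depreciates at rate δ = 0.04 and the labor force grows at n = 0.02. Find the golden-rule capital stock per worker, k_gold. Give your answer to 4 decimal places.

k_gold ≈ 23.9736

n + δ = 0.02 + 0.04 = 0.06.
At the golden rule the marginal product of capital equals n+δ: 0.37·1.2·k^(0.37−1) = 0.06. Solving, k_gold = (0.37·1.2/0.06)^(1/0.63) ≈ 23.9736.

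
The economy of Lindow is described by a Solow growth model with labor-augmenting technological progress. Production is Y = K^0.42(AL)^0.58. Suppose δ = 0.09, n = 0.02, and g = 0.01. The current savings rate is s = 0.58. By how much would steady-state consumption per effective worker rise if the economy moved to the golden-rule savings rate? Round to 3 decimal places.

The effective depreciation rate is n + g + δ = 0.02 + 0.01 + 0.09 = 0.12.
Current steady state (s = 0.58): k* = (0.58/0.12)^(1/0.58) ≈ 15.1264, y* = 15.1264^0.42 ≈ 3.1296, c* = (1−0.58)·3.1296 ≈ 1.3144.
At the golden rule the marginal product of capital equals n+g+δ: 0.42·k^(0.42−1) = 0.12. Solving, k_gold = (0.42/0.12)^(1/0.58) ≈ 8.6706.
y_gold = 8.6706^0.42 ≈ 2.4773, c_gold = y_gold − 0.12·k_gold ≈ 1.4368.
Gain: Δc = 1.4368 − 1.3144 ≈ 0.1224.

Δc ≈ 0.122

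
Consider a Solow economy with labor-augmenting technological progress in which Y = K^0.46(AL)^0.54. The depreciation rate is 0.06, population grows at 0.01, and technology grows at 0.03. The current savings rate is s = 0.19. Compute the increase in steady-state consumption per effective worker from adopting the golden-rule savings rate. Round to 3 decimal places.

Δc ≈ 0.582

Break-even investment rate: n + g + δ = 0.01 + 0.03 + 0.06 = 0.1.
Current steady state (s = 0.19): k* = (0.19/0.1)^(1/0.54) ≈ 3.2825, y* = 3.2825^0.46 ≈ 1.7277, c* = (1−0.19)·1.7277 ≈ 1.3994.
Setting f'(k) = n+g+δ gives 0.46·k^(0.46−1) = 0.1, hence k_gold = (0.46/0.1)^(1/0.54) ≈ 16.8783.
y_gold = 16.8783^0.46 ≈ 3.6692, c_gold = y_gold − 0.1·k_gold ≈ 1.9814.
Gain: Δc = 1.9814 − 1.3994 ≈ 0.5820.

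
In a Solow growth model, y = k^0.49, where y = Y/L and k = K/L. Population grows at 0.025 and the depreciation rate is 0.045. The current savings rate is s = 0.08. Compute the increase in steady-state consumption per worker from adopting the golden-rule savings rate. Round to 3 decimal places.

Δc ≈ 2.262

Capital per worker breaks even when investment replaces (n + δ)·k; here n + δ = 0.07.
Current steady state (s = 0.08): k* = (0.08/0.07)^(1/0.51) ≈ 1.2993, y* = 1.2993^0.49 ≈ 1.1369, c* = (1−0.08)·1.1369 ≈ 1.0459.
Maximizing c = f(k) − (n+δ)·k gives f'(k) = n+δ, i.e. 0.49·k^(0.49−1) = 0.07, so k_gold = (0.49/0.07)^(1/0.51) ≈ 45.3999.
y_gold = 45.3999^0.49 ≈ 6.4857, c_gold = y_gold − 0.07·k_gold ≈ 3.3077.
Gain: Δc = 3.3077 − 1.0459 ≈ 2.2618.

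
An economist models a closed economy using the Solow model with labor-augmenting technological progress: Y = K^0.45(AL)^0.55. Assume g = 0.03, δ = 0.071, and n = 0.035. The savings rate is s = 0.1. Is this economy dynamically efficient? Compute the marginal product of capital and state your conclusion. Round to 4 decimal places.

dynamically efficient; MPK ≈ 0.6120

n + g + δ = 0.035 + 0.03 + 0.071 = 0.136.
Steady-state k*: s·k^0.45 = 0.136·k gives k* = (0.1/0.136)^(1/0.55) ≈ 0.5717.
MPK = 0.45·0.5717^(-0.55) ≈ 0.6120.
MPK > n+g+δ = 0.136, so the economy is dynamically efficient (under-saving).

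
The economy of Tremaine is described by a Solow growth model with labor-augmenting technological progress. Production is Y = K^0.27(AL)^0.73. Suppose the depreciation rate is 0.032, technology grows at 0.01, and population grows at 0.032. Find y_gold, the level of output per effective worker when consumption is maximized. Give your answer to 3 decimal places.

y_gold ≈ 1.614

Capital per effective worker breaks even when investment replaces (n + g + δ)·k; here n + g + δ = 0.074.
Maximizing c = f(k) − (n+g+δ)·k gives f'(k) = n+g+δ, i.e. 0.27·k^(0.27−1) = 0.074, so k_gold = (0.27/0.074)^(1/0.73) ≈ 5.8890.
Output: y_gold = k_gold^0.27 = 5.8890^0.27 ≈ 1.6140.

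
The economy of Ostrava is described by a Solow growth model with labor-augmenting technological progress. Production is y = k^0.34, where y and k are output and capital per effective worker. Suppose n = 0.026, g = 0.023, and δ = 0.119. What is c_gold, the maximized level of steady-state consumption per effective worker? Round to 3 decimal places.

The effective depreciation rate is n + g + δ = 0.026 + 0.023 + 0.119 = 0.168.
Maximizing c = f(k) − (n+g+δ)·k gives f'(k) = n+g+δ, i.e. 0.34·k^(0.34−1) = 0.168, so k_gold = (0.34/0.168)^(1/0.66) ≈ 2.9100.
y_gold = 2.9100^0.34 ≈ 1.4379.
c_gold = y_gold − (n+g+δ)·k_gold = 1.4379 − 0.168·2.9100 ≈ 0.9490.

c_gold ≈ 0.949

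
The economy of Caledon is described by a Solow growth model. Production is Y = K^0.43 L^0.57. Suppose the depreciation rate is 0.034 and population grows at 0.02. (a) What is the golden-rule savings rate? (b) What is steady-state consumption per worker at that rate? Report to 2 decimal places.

(a) s_gold = 0.43; (b) c_gold ≈ 2.73

The effective depreciation rate is n + δ = 0.02 + 0.034 = 0.054.
For Cobb-Douglas, s_gold equals capital's share: s_gold = 0.43.
Setting f'(k) = n+δ gives 0.43·k^(0.43−1) = 0.054, hence k_gold = (0.43/0.054)^(1/0.57) ≈ 38.0919.
y_gold = 38.0919^0.43 ≈ 4.7836; c_gold = (1−0.43)·y_gold ≈ 2.7267.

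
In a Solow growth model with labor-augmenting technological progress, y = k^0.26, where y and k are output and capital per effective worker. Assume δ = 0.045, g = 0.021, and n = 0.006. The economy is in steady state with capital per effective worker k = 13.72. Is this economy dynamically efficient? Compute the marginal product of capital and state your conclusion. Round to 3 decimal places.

dynamically inefficient; MPK ≈ 0.037

n + g + δ = 0.006 + 0.021 + 0.045 = 0.072.
MPK = 0.26·k^(0.26−1) = 0.26·13.72^(-0.74) ≈ 0.0374.
MPK < 0.072, so the economy is dynamically inefficient (over-saving).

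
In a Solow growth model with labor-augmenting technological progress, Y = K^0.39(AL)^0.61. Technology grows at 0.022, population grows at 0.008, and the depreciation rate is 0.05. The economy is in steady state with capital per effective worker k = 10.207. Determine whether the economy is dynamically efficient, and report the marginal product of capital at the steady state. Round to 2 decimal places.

The effective depreciation rate is n + g + δ = 0.008 + 0.022 + 0.05 = 0.08.
MPK = 0.39·k^(0.39−1) = 0.39·10.207^(-0.61) ≈ 0.0945.
MPK > 0.08, so the economy is dynamically efficient (under-saving).

dynamically efficient; MPK ≈ 0.09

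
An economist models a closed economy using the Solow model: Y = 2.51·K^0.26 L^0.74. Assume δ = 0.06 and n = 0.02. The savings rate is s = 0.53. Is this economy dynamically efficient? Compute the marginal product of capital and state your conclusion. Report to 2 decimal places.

dynamically inefficient; MPK ≈ 0.04

The effective depreciation rate is n + δ = 0.02 + 0.06 = 0.08.
Steady-state k*: s·A·k^0.26 = 0.08·k gives k* = (0.53·2.51/0.08)^(1/0.74) ≈ 44.6488.
MPK = 0.26·2.51·44.6488^(-0.74) ≈ 0.0392.
MPK < n+δ = 0.08, so the economy is dynamically inefficient (over-saving).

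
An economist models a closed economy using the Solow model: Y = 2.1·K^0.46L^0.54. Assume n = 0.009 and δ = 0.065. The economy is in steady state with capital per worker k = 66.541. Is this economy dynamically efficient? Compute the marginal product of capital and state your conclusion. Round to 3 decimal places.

dynamically efficient; MPK ≈ 0.100

Break-even investment rate: n + δ = 0.009 + 0.065 = 0.074.
MPK = 0.46·2.1·k^(0.46−1) = 0.46·2.1·66.541^(-0.54) ≈ 0.1001.
MPK > 0.074, so the economy is dynamically efficient (under-saving).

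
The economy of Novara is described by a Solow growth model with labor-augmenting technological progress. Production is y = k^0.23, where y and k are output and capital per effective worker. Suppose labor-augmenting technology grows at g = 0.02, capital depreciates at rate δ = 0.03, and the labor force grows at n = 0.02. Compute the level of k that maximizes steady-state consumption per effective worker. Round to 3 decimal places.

n + g + δ = 0.02 + 0.02 + 0.03 = 0.07.
Golden rule sets MPK = n+g+δ: 0.23·k^(0.23−1) = 0.07, so k_gold = (0.23/0.07)^(1/0.77) ≈ 4.6876.

k_gold ≈ 4.688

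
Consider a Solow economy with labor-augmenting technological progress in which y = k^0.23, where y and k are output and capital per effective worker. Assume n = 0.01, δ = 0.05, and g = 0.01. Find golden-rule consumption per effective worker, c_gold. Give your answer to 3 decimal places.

c_gold ≈ 1.099

n + g + δ = 0.01 + 0.01 + 0.05 = 0.07.
Golden rule sets MPK = n+g+δ: 0.23·k^(0.23−1) = 0.07, so k_gold = (0.23/0.07)^(1/0.77) ≈ 4.6876.
y_gold = 4.6876^0.23 ≈ 1.4267.
c_gold = y_gold − (n+g+δ)·k_gold = 1.4267 − 0.07·4.6876 ≈ 1.0985.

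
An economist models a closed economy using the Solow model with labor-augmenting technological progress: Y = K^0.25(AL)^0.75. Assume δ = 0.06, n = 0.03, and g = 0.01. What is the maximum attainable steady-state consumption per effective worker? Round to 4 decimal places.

n + g + δ = 0.03 + 0.01 + 0.06 = 0.1.
Setting f'(k) = n+g+δ gives 0.25·k^(0.25−1) = 0.1, hence k_gold = (0.25/0.1)^(1/0.75) ≈ 3.3930.
y_gold = 3.3930^0.25 ≈ 1.3572.
c_gold = y_gold − (n+g+δ)·k_gold = 1.3572 − 0.1·3.3930 ≈ 1.0179.

c_gold ≈ 1.0179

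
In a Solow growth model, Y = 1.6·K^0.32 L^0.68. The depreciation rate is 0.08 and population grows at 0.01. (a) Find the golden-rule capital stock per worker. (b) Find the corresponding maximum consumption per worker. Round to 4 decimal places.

n + δ = 0.01 + 0.08 = 0.09.
Golden rule sets MPK = n+δ: 0.32·1.6·k^(0.32−1) = 0.09, so k_gold = (0.32·1.6/0.09)^(1/0.68) ≈ 12.8924.
y_gold = 1.6·12.8924^0.32 ≈ 3.6260; c_gold = y_gold − 0.09·k_gold ≈ 2.4657.

(a) k_gold ≈ 12.8924; (b) c_gold ≈ 2.4657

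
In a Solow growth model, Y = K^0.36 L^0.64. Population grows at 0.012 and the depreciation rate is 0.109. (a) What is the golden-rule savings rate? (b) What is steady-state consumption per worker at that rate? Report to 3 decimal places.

Break-even investment rate: n + δ = 0.012 + 0.109 = 0.121.
For Cobb-Douglas, s_gold equals capital's share: s_gold = 0.36.
Maximizing c = f(k) − (n+δ)·k gives f'(k) = n+δ, i.e. 0.36·k^(0.36−1) = 0.121, so k_gold = (0.36/0.121)^(1/0.64) ≈ 5.4938.
y_gold = 5.4938^0.36 ≈ 1.8465; c_gold = (1−0.36)·y_gold ≈ 1.1818.

(a) s_gold = 0.360; (b) c_gold ≈ 1.182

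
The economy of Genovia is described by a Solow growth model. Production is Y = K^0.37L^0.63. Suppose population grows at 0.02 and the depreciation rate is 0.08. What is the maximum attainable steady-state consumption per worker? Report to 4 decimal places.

c_gold ≈ 1.3585

Capital per worker breaks even when investment replaces (n + δ)·k; here n + δ = 0.1.
Maximizing c = f(k) − (n+δ)·k gives f'(k) = n+δ, i.e. 0.37·k^(0.37−1) = 0.1, so k_gold = (0.37/0.1)^(1/0.63) ≈ 7.9782.
y_gold = 7.9782^0.37 ≈ 2.1563.
c_gold = y_gold − (n+δ)·k_gold = 2.1563 − 0.1·7.9782 ≈ 1.3585.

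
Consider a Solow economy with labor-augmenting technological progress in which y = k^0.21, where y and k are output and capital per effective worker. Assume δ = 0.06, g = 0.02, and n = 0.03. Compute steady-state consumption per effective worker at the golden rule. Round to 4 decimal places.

Capital per effective worker breaks even when investment replaces (n + g + δ)·k; here n + g + δ = 0.11.
Golden rule sets MPK = n+g+δ: 0.21·k^(0.21−1) = 0.11, so k_gold = (0.21/0.11)^(1/0.79) ≈ 2.2671.
y_gold = 2.2671^0.21 ≈ 1.1875.
c_gold = y_gold − (n+g+δ)·k_gold = 1.1875 − 0.11·2.2671 ≈ 0.9382.

c_gold ≈ 0.9382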